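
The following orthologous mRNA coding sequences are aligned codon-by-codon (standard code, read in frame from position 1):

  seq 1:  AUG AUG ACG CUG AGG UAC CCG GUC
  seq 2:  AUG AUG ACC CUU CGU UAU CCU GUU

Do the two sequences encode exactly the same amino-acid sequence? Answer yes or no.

Codon 1: AUG Met / AUG Met — identical.
Codon 2: AUG Met / AUG Met — identical.
Codon 3: ACG Thr / ACC Thr — synonymous.
Codon 4: CUG Leu / CUU Leu — synonymous.
Codon 5: AGG Arg / CGU Arg — synonymous.
Codon 6: UAC Tyr / UAU Tyr — synonymous.
Codon 7: CCG Pro / CCU Pro — synonymous.
Codon 8: GUC Val / GUU Val — synonymous.
Nonsynonymous differences: 0 → same protein.

yes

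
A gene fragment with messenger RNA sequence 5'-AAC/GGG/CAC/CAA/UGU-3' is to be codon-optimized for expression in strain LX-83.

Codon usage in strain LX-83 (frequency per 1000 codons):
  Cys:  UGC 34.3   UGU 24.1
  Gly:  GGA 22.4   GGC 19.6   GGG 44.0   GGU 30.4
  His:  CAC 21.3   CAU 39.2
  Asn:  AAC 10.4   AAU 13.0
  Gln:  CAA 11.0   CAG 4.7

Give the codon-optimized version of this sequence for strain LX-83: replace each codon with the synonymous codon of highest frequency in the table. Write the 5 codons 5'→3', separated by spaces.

AAU GGG CAU CAA UGC

Codon 1 (Asn): best is AAU at 13.0.
Codon 2 (Gly): best is GGG at 44.0.
Codon 3 (His): best is CAU at 39.2.
Codon 4 (Gln): best is CAA at 11.0.
Codon 5 (Cys): best is UGC at 34.3.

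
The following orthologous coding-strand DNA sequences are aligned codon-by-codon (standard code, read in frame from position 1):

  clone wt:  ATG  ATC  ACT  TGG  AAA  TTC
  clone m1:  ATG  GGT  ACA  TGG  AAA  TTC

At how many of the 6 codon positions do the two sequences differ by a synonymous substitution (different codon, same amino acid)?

1

Codon 1: ATG Met / ATG Met — identical.
Codon 2: ATC Ile / GGT Gly — nonsynonymous.
Codon 3: ACT Thr / ACA Thr — synonymous.
Codon 4: TGG Trp / TGG Trp — identical.
Codon 5: AAA Lys / AAA Lys — identical.
Codon 6: TTC Phe / TTC Phe — identical.
Synonymous differences: 1.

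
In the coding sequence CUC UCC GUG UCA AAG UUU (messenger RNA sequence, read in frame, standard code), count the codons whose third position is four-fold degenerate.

4

Codon 1 CUC (Leu): third position 4-fold.
Codon 2 UCC (Ser): third position 4-fold.
Codon 3 GUG (Val): third position 4-fold.
Codon 4 UCA (Ser): third position 4-fold.
Codon 5 AAG (Lys): third position 2-fold.
Codon 6 UUU (Phe): third position 2-fold.
Four-fold degenerate third positions: 4.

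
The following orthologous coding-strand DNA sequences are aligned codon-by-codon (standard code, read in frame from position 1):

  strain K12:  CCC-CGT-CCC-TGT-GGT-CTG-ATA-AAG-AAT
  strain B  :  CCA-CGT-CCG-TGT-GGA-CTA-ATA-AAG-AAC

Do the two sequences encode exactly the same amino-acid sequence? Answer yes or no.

Codon 1: CCC Pro / CCA Pro — synonymous.
Codon 2: CGT Arg / CGT Arg — identical.
Codon 3: CCC Pro / CCG Pro — synonymous.
Codon 4: TGT Cys / TGT Cys — identical.
Codon 5: GGT Gly / GGA Gly — synonymous.
Codon 6: CTG Leu / CTA Leu — synonymous.
Codon 7: ATA Ile / ATA Ile — identical.
Codon 8: AAG Lys / AAG Lys — identical.
Codon 9: AAT Asn / AAC Asn — synonymous.
Nonsynonymous differences: 0 → same protein.

yes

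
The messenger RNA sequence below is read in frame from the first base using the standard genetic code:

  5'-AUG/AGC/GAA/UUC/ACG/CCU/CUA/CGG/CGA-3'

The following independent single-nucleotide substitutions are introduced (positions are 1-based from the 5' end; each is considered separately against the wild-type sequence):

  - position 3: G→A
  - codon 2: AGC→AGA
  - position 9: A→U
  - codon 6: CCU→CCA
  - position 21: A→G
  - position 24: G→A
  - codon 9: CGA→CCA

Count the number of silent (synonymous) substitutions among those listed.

3

Codon 1: AUG (Met) → AUA (Ile) — missense.
Codon 2: AGC (Ser) → AGA (Arg) — missense.
Codon 3: GAA (Glu) → GAU (Asp) — missense.
Codon 6: CCU (Pro) → CCA (Pro) — synonymous.
Codon 7: CUA (Leu) → CUG (Leu) — synonymous.
Codon 8: CGG (Arg) → CGA (Arg) — synonymous.
Codon 9: CGA (Arg) → CCA (Pro) — missense.
Synonymous: 3 of 7.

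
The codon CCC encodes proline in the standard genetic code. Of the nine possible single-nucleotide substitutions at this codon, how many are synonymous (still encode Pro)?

3

Position 1: none → 0 synonymous.
Position 2: none → 0 synonymous.
Position 3: CCU, CCA, CCG → 3 synonymous.
Total: 0 + 0 + 3 = 3.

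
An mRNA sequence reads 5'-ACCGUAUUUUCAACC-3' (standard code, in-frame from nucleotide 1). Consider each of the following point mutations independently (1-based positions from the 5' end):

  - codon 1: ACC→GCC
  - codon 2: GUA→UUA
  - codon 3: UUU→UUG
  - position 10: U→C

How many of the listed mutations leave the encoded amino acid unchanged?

Codon 1: ACC (Thr) → GCC (Ala) — missense.
Codon 2: GUA (Val) → UUA (Leu) — missense.
Codon 3: UUU (Phe) → UUG (Leu) — missense.
Codon 4: UCA (Ser) → CCA (Pro) — missense.
Synonymous: 0 of 4.

0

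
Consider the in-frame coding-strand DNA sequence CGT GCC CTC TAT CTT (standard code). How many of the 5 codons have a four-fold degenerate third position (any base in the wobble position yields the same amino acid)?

4

Codon 1 CGT (Arg): third position 4-fold.
Codon 2 GCC (Ala): third position 4-fold.
Codon 3 CTC (Leu): third position 4-fold.
Codon 4 TAT (Tyr): third position 2-fold.
Codon 5 CTT (Leu): third position 4-fold.
Four-fold degenerate third positions: 4.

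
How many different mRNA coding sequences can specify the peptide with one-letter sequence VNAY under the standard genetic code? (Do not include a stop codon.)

64

Val: 4 codons.
Asn: 2 codons.
Ala: 4 codons.
Tyr: 2 codons.
4 × 2 × 4 × 2 = 64.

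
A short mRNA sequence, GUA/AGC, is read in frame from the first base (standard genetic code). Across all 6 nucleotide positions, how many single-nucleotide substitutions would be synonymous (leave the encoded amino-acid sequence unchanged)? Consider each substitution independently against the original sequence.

Codon 1 (GUA, Val): 3 synonymous substitutions.
Codon 2 (AGC, Ser): 1 synonymous substitution.
Total: 3 + 1 = 4.

4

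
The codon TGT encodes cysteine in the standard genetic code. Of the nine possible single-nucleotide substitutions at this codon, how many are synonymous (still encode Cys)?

1

Position 1: none → 0 synonymous.
Position 2: none → 0 synonymous.
Position 3: TGC → 1 synonymous.
Total: 0 + 0 + 1 = 1.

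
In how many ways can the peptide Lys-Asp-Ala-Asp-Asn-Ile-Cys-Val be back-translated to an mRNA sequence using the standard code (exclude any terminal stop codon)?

1536

Lys: 2 codons.
Asp: 2 codons.
Ala: 4 codons.
Asp: 2 codons.
Asn: 2 codons.
Ile: 3 codons.
Cys: 2 codons.
Val: 4 codons.
2 × 2 × 4 × 2 × 2 × 3 × 2 × 4 = 1536.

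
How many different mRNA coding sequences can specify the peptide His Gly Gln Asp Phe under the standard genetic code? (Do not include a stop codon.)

His: 2 codons.
Gly: 4 codons.
Gln: 2 codons.
Asp: 2 codons.
Phe: 2 codons.
2 × 4 × 2 × 2 × 2 = 64.

64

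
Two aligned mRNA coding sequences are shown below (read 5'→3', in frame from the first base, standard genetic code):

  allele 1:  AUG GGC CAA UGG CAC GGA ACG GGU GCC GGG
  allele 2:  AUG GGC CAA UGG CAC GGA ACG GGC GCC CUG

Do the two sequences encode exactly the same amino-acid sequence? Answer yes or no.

Codon 1: AUG Met / AUG Met — identical.
Codon 2: GGC Gly / GGC Gly — identical.
Codon 3: CAA Gln / CAA Gln — identical.
Codon 4: UGG Trp / UGG Trp — identical.
Codon 5: CAC His / CAC His — identical.
Codon 6: GGA Gly / GGA Gly — identical.
Codon 7: ACG Thr / ACG Thr — identical.
Codon 8: GGU Gly / GGC Gly — synonymous.
Codon 9: GCC Ala / GCC Ala — identical.
Codon 10: GGG Gly / CUG Leu — nonsynonymous.
Nonsynonymous differences: 1 → different protein.

no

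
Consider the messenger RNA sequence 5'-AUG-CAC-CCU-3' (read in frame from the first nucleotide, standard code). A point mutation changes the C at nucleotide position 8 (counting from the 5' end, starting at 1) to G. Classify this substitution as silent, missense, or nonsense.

missense

Position 8 falls in codon 3: CCU → Pro.
After the substitution the codon is CGU → Arg.
Pro ≠ Arg, so this is a missense mutation.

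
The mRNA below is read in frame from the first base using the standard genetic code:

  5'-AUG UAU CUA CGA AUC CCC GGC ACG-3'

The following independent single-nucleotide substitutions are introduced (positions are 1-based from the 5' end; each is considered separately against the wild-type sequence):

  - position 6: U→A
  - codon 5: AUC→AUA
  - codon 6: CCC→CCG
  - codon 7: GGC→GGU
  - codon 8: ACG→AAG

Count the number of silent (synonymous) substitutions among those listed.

Codon 2: UAU (Tyr) → UAA (Stop) — nonsense.
Codon 5: AUC (Ile) → AUA (Ile) — synonymous.
Codon 6: CCC (Pro) → CCG (Pro) — synonymous.
Codon 7: GGC (Gly) → GGU (Gly) — synonymous.
Codon 8: ACG (Thr) → AAG (Lys) — missense.
Synonymous: 3 of 5.

3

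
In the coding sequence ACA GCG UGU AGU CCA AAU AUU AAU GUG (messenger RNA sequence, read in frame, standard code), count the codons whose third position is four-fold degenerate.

Codon 1 ACA (Thr): third position 4-fold.
Codon 2 GCG (Ala): third position 4-fold.
Codon 3 UGU (Cys): third position 2-fold.
Codon 4 AGU (Ser): third position 2-fold.
Codon 5 CCA (Pro): third position 4-fold.
Codon 6 AAU (Asn): third position 2-fold.
Codon 7 AUU (Ile): third position 3-fold.
Codon 8 AAU (Asn): third position 2-fold.
Codon 9 GUG (Val): third position 4-fold.
Four-fold degenerate third positions: 4.

4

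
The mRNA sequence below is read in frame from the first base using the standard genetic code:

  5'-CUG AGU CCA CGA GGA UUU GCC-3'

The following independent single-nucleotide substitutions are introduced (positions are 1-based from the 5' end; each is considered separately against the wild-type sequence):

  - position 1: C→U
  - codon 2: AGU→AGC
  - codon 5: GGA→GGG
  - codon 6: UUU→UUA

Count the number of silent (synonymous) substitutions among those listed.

3

Codon 1: CUG (Leu) → UUG (Leu) — synonymous.
Codon 2: AGU (Ser) → AGC (Ser) — synonymous.
Codon 5: GGA (Gly) → GGG (Gly) — synonymous.
Codon 6: UUU (Phe) → UUA (Leu) — missense.
Synonymous: 3 of 4.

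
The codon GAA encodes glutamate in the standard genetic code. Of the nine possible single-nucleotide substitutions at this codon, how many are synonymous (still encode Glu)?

1

Position 1: none → 0 synonymous.
Position 2: none → 0 synonymous.
Position 3: GAG → 1 synonymous.
Total: 0 + 0 + 1 = 1.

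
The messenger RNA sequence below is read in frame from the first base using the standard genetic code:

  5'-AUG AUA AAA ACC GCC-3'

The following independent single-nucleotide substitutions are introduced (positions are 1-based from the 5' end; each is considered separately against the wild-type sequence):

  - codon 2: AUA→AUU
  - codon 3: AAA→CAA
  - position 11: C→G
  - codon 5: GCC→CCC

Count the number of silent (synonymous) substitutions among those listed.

1

Codon 2: AUA (Ile) → AUU (Ile) — synonymous.
Codon 3: AAA (Lys) → CAA (Gln) — missense.
Codon 4: ACC (Thr) → AGC (Ser) — missense.
Codon 5: GCC (Ala) → CCC (Pro) — missense.
Synonymous: 1 of 4.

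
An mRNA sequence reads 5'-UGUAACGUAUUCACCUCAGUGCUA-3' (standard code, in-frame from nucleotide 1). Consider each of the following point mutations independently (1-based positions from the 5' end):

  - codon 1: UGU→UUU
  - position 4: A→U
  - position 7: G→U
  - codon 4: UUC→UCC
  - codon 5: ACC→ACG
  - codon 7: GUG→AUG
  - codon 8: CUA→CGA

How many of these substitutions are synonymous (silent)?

1

Codon 1: UGU (Cys) → UUU (Phe) — missense.
Codon 2: AAC (Asn) → UAC (Tyr) — missense.
Codon 3: GUA (Val) → UUA (Leu) — missense.
Codon 4: UUC (Phe) → UCC (Ser) — missense.
Codon 5: ACC (Thr) → ACG (Thr) — synonymous.
Codon 7: GUG (Val) → AUG (Met) — missense.
Codon 8: CUA (Leu) → CGA (Arg) — missense.
Synonymous: 1 of 7.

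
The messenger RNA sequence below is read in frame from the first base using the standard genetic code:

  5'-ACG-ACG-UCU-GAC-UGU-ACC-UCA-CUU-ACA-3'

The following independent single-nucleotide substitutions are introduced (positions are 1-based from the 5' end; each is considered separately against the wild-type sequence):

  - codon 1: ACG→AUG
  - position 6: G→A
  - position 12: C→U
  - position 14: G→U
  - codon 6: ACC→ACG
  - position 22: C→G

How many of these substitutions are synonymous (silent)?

3

Codon 1: ACG (Thr) → AUG (Met) — missense.
Codon 2: ACG (Thr) → ACA (Thr) — synonymous.
Codon 4: GAC (Asp) → GAU (Asp) — synonymous.
Codon 5: UGU (Cys) → UUU (Phe) — missense.
Codon 6: ACC (Thr) → ACG (Thr) — synonymous.
Codon 8: CUU (Leu) → GUU (Val) — missense.
Synonymous: 3 of 6.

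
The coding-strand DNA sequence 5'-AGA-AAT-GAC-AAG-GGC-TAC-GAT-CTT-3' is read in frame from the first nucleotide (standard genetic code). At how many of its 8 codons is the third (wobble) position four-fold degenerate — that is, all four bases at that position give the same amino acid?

2

Codon 1 AGA (Arg): third position 2-fold.
Codon 2 AAT (Asn): third position 2-fold.
Codon 3 GAC (Asp): third position 2-fold.
Codon 4 AAG (Lys): third position 2-fold.
Codon 5 GGC (Gly): third position 4-fold.
Codon 6 TAC (Tyr): third position 2-fold.
Codon 7 GAT (Asp): third position 2-fold.
Codon 8 CTT (Leu): third position 4-fold.
Four-fold degenerate third positions: 2.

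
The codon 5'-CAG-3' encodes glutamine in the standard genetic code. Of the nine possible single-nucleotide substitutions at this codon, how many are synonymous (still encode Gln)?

1

Position 1: none → 0 synonymous.
Position 2: none → 0 synonymous.
Position 3: CAA → 1 synonymous.
Total: 0 + 0 + 1 = 1.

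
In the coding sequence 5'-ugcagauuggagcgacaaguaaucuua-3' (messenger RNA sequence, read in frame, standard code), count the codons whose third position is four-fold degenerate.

2

Codon 1 UGC (Cys): third position 2-fold.
Codon 2 AGA (Arg): third position 2-fold.
Codon 3 UUG (Leu): third position 2-fold.
Codon 4 GAG (Glu): third position 2-fold.
Codon 5 CGA (Arg): third position 4-fold.
Codon 6 CAA (Gln): third position 2-fold.
Codon 7 GUA (Val): third position 4-fold.
Codon 8 AUC (Ile): third position 3-fold.
Codon 9 UUA (Leu): third position 2-fold.
Four-fold degenerate third positions: 2.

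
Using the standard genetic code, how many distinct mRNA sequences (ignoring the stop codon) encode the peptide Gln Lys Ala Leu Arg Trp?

576

Gln: 2 codons.
Lys: 2 codons.
Ala: 4 codons.
Leu: 6 codons.
Arg: 6 codons.
Trp: 1 codon.
2 × 2 × 4 × 6 × 6 × 1 = 576.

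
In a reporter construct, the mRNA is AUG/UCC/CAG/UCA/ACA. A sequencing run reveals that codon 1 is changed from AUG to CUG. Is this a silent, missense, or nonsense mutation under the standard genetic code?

Position 1 falls in codon 1: AUG → Met.
After the substitution the codon is CUG → Leu.
Met ≠ Leu, so this is a missense mutation.

missense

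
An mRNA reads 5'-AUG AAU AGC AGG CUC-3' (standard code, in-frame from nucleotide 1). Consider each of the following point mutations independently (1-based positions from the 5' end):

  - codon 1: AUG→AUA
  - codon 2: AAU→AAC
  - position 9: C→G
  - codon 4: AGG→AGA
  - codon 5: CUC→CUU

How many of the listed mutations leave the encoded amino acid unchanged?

3

Codon 1: AUG (Met) → AUA (Ile) — missense.
Codon 2: AAU (Asn) → AAC (Asn) — synonymous.
Codon 3: AGC (Ser) → AGG (Arg) — missense.
Codon 4: AGG (Arg) → AGA (Arg) — synonymous.
Codon 5: CUC (Leu) → CUU (Leu) — synonymous.
Synonymous: 3 of 5.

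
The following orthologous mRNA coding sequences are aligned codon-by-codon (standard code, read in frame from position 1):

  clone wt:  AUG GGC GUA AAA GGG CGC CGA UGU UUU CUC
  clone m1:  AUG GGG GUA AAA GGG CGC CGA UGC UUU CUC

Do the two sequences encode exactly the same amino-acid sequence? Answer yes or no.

Codon 1: AUG Met / AUG Met — identical.
Codon 2: GGC Gly / GGG Gly — synonymous.
Codon 3: GUA Val / GUA Val — identical.
Codon 4: AAA Lys / AAA Lys — identical.
Codon 5: GGG Gly / GGG Gly — identical.
Codon 6: CGC Arg / CGC Arg — identical.
Codon 7: CGA Arg / CGA Arg — identical.
Codon 8: UGU Cys / UGC Cys — synonymous.
Codon 9: UUU Phe / UUU Phe — identical.
Codon 10: CUC Leu / CUC Leu — identical.
Nonsynonymous differences: 0 → same protein.

yes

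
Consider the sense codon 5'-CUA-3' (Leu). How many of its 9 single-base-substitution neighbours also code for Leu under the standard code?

4

Position 1: UUA → 1 synonymous.
Position 2: none → 0 synonymous.
Position 3: CUU, CUC, CUG → 3 synonymous.
Total: 1 + 0 + 3 = 4.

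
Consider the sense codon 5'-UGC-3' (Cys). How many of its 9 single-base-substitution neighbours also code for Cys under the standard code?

Position 1: none → 0 synonymous.
Position 2: none → 0 synonymous.
Position 3: UGU → 1 synonymous.
Total: 0 + 0 + 1 = 1.

1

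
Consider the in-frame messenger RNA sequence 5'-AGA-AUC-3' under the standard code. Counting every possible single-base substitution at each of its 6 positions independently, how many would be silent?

4

Codon 1 (AGA, Arg): 2 synonymous substitutions.
Codon 2 (AUC, Ile): 2 synonymous substitutions.
Total: 2 + 2 = 4.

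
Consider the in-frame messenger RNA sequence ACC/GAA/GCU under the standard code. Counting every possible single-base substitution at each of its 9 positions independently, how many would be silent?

Codon 1 (ACC, Thr): 3 synonymous substitutions.
Codon 2 (GAA, Glu): 1 synonymous substitution.
Codon 3 (GCU, Ala): 3 synonymous substitutions.
Total: 3 + 1 + 3 = 7.

7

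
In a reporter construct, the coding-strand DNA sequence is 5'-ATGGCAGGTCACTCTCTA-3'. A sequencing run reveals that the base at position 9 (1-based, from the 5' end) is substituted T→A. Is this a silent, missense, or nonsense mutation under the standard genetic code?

silent

Position 9 falls in codon 3: GGT → Gly.
After the substitution the codon is GGA → Gly.
Both encode Gly, so the change is synonymous.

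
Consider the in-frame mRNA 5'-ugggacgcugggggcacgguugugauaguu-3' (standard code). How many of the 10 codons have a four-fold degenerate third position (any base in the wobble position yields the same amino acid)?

7

Codon 1 UGG (Trp): third position 1-fold.
Codon 2 GAC (Asp): third position 2-fold.
Codon 3 GCU (Ala): third position 4-fold.
Codon 4 GGG (Gly): third position 4-fold.
Codon 5 GGC (Gly): third position 4-fold.
Codon 6 ACG (Thr): third position 4-fold.
Codon 7 GUU (Val): third position 4-fold.
Codon 8 GUG (Val): third position 4-fold.
Codon 9 AUA (Ile): third position 3-fold.
Codon 10 GUU (Val): third position 4-fold.
Four-fold degenerate third positions: 7.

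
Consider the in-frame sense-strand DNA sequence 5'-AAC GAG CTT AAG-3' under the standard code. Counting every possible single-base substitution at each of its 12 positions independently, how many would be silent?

Codon 1 (AAC, Asn): 1 synonymous substitution.
Codon 2 (GAG, Glu): 1 synonymous substitution.
Codon 3 (CTT, Leu): 3 synonymous substitutions.
Codon 4 (AAG, Lys): 1 synonymous substitution.
Total: 1 + 1 + 3 + 1 = 6.

6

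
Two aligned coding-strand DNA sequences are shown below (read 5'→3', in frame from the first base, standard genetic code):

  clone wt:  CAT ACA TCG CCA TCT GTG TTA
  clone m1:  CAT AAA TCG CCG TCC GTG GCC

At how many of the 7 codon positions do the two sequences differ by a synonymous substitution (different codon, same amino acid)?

2

Codon 1: CAT His / CAT His — identical.
Codon 2: ACA Thr / AAA Lys — nonsynonymous.
Codon 3: TCG Ser / TCG Ser — identical.
Codon 4: CCA Pro / CCG Pro — synonymous.
Codon 5: TCT Ser / TCC Ser — synonymous.
Codon 6: GTG Val / GTG Val — identical.
Codon 7: TTA Leu / GCC Ala — nonsynonymous.
Synonymous differences: 2.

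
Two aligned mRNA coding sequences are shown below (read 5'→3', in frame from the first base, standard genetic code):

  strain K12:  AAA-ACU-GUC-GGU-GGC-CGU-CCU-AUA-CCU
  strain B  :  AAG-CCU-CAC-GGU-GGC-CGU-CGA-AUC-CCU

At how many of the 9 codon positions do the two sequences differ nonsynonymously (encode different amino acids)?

3

Codon 1: AAA Lys / AAG Lys — synonymous.
Codon 2: ACU Thr / CCU Pro — nonsynonymous.
Codon 3: GUC Val / CAC His — nonsynonymous.
Codon 4: GGU Gly / GGU Gly — identical.
Codon 5: GGC Gly / GGC Gly — identical.
Codon 6: CGU Arg / CGU Arg — identical.
Codon 7: CCU Pro / CGA Arg — nonsynonymous.
Codon 8: AUA Ile / AUC Ile — synonymous.
Codon 9: CCU Pro / CCU Pro — identical.
Nonsynonymous differences: 3.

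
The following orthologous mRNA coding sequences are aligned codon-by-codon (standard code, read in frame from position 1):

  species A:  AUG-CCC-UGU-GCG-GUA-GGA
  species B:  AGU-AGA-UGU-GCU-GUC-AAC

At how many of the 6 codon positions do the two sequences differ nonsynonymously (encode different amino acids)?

Codon 1: AUG Met / AGU Ser — nonsynonymous.
Codon 2: CCC Pro / AGA Arg — nonsynonymous.
Codon 3: UGU Cys / UGU Cys — identical.
Codon 4: GCG Ala / GCU Ala — synonymous.
Codon 5: GUA Val / GUC Val — synonymous.
Codon 6: GGA Gly / AAC Asn — nonsynonymous.
Nonsynonymous differences: 3.

3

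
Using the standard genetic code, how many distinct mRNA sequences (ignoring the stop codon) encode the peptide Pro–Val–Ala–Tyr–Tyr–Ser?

Pro: 4 codons.
Val: 4 codons.
Ala: 4 codons.
Tyr: 2 codons.
Tyr: 2 codons.
Ser: 6 codons.
4 × 4 × 4 × 2 × 2 × 6 = 1536.

1536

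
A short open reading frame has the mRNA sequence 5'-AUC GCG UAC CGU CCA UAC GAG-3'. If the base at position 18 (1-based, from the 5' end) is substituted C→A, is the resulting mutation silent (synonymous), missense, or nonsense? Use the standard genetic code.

Position 18 falls in codon 6: UAC → Tyr.
After the substitution the codon is UAA → Stop.
The new codon is a stop codon, so this is a nonsense mutation.

nonsense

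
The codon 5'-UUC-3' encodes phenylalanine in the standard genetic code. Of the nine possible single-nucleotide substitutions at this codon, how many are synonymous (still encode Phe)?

Position 1: none → 0 synonymous.
Position 2: none → 0 synonymous.
Position 3: UUU → 1 synonymous.
Total: 0 + 0 + 1 = 1.

1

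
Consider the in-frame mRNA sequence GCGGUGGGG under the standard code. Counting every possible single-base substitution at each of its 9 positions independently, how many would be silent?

9

Codon 1 (GCG, Ala): 3 synonymous substitutions.
Codon 2 (GUG, Val): 3 synonymous substitutions.
Codon 3 (GGG, Gly): 3 synonymous substitutions.
Total: 3 + 3 + 3 = 9.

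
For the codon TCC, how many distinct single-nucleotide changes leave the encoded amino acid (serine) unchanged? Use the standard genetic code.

3

Position 1: none → 0 synonymous.
Position 2: none → 0 synonymous.
Position 3: TCT, TCA, TCG → 3 synonymous.
Total: 0 + 0 + 3 = 3.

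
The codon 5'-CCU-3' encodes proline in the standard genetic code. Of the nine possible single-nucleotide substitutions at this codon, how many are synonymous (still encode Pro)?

3

Position 1: none → 0 synonymous.
Position 2: none → 0 synonymous.
Position 3: CCC, CCA, CCG → 3 synonymous.
Total: 0 + 0 + 3 = 3.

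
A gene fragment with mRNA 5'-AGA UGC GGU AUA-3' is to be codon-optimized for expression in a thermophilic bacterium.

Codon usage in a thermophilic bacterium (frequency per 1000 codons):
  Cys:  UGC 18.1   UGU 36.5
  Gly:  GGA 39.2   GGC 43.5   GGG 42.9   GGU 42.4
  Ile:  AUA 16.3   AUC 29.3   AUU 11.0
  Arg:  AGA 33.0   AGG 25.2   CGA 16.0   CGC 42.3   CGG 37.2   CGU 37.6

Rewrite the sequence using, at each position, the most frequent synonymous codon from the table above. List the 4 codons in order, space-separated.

CGC UGU GGC AUC

Codon 1 (Arg): best is CGC at 42.3.
Codon 2 (Cys): best is UGU at 36.5.
Codon 3 (Gly): best is GGC at 43.5.
Codon 4 (Ile): best is AUC at 29.3.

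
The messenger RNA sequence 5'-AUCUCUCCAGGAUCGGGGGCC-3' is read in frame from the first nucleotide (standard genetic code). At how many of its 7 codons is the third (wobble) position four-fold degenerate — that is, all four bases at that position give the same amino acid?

6

Codon 1 AUC (Ile): third position 3-fold.
Codon 2 UCU (Ser): third position 4-fold.
Codon 3 CCA (Pro): third position 4-fold.
Codon 4 GGA (Gly): third position 4-fold.
Codon 5 UCG (Ser): third position 4-fold.
Codon 6 GGG (Gly): third position 4-fold.
Codon 7 GCC (Ala): third position 4-fold.
Four-fold degenerate third positions: 6.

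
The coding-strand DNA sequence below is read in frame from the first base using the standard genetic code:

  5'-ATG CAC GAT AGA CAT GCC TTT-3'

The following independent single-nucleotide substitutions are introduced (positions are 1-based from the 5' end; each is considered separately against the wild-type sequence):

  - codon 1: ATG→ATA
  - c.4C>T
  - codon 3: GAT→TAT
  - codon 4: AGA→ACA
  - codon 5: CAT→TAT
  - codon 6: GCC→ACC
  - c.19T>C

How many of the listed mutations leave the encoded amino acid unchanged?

Codon 1: ATG (Met) → ATA (Ile) — missense.
Codon 2: CAC (His) → TAC (Tyr) — missense.
Codon 3: GAT (Asp) → TAT (Tyr) — missense.
Codon 4: AGA (Arg) → ACA (Thr) — missense.
Codon 5: CAT (His) → TAT (Tyr) — missense.
Codon 6: GCC (Ala) → ACC (Thr) — missense.
Codon 7: TTT (Phe) → CTT (Leu) — missense.
Synonymous: 0 of 7.

0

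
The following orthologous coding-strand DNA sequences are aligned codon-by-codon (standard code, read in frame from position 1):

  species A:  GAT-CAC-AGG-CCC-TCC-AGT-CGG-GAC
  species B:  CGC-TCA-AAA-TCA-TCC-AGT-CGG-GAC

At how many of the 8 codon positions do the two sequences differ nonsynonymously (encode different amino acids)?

4

Codon 1: GAT Asp / CGC Arg — nonsynonymous.
Codon 2: CAC His / TCA Ser — nonsynonymous.
Codon 3: AGG Arg / AAA Lys — nonsynonymous.
Codon 4: CCC Pro / TCA Ser — nonsynonymous.
Codon 5: TCC Ser / TCC Ser — identical.
Codon 6: AGT Ser / AGT Ser — identical.
Codon 7: CGG Arg / CGG Arg — identical.
Codon 8: GAC Asp / GAC Asp — identical.
Nonsynonymous differences: 4.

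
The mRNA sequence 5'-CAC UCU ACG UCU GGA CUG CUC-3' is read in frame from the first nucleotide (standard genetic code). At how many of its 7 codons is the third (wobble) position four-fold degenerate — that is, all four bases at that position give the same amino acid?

Codon 1 CAC (His): third position 2-fold.
Codon 2 UCU (Ser): third position 4-fold.
Codon 3 ACG (Thr): third position 4-fold.
Codon 4 UCU (Ser): third position 4-fold.
Codon 5 GGA (Gly): third position 4-fold.
Codon 6 CUG (Leu): third position 4-fold.
Codon 7 CUC (Leu): third position 4-fold.
Four-fold degenerate third positions: 6.

6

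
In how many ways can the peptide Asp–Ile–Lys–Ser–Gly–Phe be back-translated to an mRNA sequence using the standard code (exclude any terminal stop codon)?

Asp: 2 codons.
Ile: 3 codons.
Lys: 2 codons.
Ser: 6 codons.
Gly: 4 codons.
Phe: 2 codons.
2 × 3 × 2 × 6 × 4 × 2 = 576.

576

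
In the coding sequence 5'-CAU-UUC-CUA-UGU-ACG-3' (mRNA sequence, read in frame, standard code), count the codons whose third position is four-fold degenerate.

Codon 1 CAU (His): third position 2-fold.
Codon 2 UUC (Phe): third position 2-fold.
Codon 3 CUA (Leu): third position 4-fold.
Codon 4 UGU (Cys): third position 2-fold.
Codon 5 ACG (Thr): third position 4-fold.
Four-fold degenerate third positions: 2.

2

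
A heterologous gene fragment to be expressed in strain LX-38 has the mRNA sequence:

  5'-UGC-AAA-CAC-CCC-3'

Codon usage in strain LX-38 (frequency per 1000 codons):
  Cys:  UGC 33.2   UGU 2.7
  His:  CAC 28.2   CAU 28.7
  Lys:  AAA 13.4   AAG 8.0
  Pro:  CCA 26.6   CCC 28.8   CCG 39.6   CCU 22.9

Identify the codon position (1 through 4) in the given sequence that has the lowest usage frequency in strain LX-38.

2

Codon 1 UGC (Cys): 33.2 per 1000.
Codon 2 AAA (Lys): 13.4 per 1000.
Codon 3 CAC (His): 28.2 per 1000.
Codon 4 CCC (Pro): 28.8 per 1000.
Lowest frequency is 13.4 at codon 2.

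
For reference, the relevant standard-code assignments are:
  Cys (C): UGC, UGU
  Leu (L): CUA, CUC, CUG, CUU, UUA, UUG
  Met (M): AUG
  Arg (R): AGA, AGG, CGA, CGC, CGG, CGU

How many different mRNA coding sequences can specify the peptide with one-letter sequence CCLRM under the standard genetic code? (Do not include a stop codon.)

Cys: 2 codons.
Cys: 2 codons.
Leu: 6 codons.
Arg: 6 codons.
Met: 1 codon.
2 × 2 × 6 × 6 × 1 = 144.

144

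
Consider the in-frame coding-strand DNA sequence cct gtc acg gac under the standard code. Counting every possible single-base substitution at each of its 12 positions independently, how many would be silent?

10

Codon 1 (CCT, Pro): 3 synonymous substitutions.
Codon 2 (GTC, Val): 3 synonymous substitutions.
Codon 3 (ACG, Thr): 3 synonymous substitutions.
Codon 4 (GAC, Asp): 1 synonymous substitution.
Total: 3 + 3 + 3 + 1 = 10.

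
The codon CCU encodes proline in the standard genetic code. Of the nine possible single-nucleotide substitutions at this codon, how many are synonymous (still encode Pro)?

Position 1: none → 0 synonymous.
Position 2: none → 0 synonymous.
Position 3: CCC, CCA, CCG → 3 synonymous.
Total: 0 + 0 + 3 = 3.

3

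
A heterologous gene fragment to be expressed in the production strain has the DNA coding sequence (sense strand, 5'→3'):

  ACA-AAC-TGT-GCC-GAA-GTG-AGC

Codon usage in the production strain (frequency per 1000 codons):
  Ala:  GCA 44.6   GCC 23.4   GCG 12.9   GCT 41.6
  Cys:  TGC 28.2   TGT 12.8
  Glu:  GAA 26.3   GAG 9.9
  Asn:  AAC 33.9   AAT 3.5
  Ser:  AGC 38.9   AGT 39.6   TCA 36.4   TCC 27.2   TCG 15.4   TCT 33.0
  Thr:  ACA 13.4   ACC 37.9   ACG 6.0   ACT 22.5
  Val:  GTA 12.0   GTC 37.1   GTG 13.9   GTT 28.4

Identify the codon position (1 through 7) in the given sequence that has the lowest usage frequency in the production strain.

Codon 1 ACA (Thr): 13.4 per 1000.
Codon 2 AAC (Asn): 33.9 per 1000.
Codon 3 TGT (Cys): 12.8 per 1000.
Codon 4 GCC (Ala): 23.4 per 1000.
Codon 5 GAA (Glu): 26.3 per 1000.
Codon 6 GTG (Val): 13.9 per 1000.
Codon 7 AGC (Ser): 38.9 per 1000.
Lowest frequency is 12.8 at codon 3.

3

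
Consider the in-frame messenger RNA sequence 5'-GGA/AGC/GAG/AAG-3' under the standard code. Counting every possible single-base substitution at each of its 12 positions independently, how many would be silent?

6

Codon 1 (GGA, Gly): 3 synonymous substitutions.
Codon 2 (AGC, Ser): 1 synonymous substitution.
Codon 3 (GAG, Glu): 1 synonymous substitution.
Codon 4 (AAG, Lys): 1 synonymous substitution.
Total: 3 + 1 + 1 + 1 = 6.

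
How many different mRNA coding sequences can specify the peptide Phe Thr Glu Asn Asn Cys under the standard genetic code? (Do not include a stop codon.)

128

Phe: 2 codons.
Thr: 4 codons.
Glu: 2 codons.
Asn: 2 codons.
Asn: 2 codons.
Cys: 2 codons.
2 × 4 × 2 × 2 × 2 × 2 = 128.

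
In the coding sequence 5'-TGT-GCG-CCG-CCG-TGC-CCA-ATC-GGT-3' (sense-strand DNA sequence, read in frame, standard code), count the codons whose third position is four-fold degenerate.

Codon 1 TGT (Cys): third position 2-fold.
Codon 2 GCG (Ala): third position 4-fold.
Codon 3 CCG (Pro): third position 4-fold.
Codon 4 CCG (Pro): third position 4-fold.
Codon 5 TGC (Cys): third position 2-fold.
Codon 6 CCA (Pro): third position 4-fold.
Codon 7 ATC (Ile): third position 3-fold.
Codon 8 GGT (Gly): third position 4-fold.
Four-fold degenerate third positions: 5.

5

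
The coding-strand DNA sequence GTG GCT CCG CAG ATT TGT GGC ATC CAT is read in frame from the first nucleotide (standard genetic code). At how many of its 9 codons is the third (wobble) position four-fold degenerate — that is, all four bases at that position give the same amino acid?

Codon 1 GTG (Val): third position 4-fold.
Codon 2 GCT (Ala): third position 4-fold.
Codon 3 CCG (Pro): third position 4-fold.
Codon 4 CAG (Gln): third position 2-fold.
Codon 5 ATT (Ile): third position 3-fold.
Codon 6 TGT (Cys): third position 2-fold.
Codon 7 GGC (Gly): third position 4-fold.
Codon 8 ATC (Ile): third position 3-fold.
Codon 9 CAT (His): third position 2-fold.
Four-fold degenerate third positions: 4.

4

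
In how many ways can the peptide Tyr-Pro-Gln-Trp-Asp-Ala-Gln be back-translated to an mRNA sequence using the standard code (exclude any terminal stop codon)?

256

Tyr: 2 codons.
Pro: 4 codons.
Gln: 2 codons.
Trp: 1 codon.
Asp: 2 codons.
Ala: 4 codons.
Gln: 2 codons.
2 × 4 × 2 × 1 × 2 × 4 × 2 = 256.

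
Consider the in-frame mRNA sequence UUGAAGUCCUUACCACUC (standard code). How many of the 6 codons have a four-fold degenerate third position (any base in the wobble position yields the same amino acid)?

Codon 1 UUG (Leu): third position 2-fold.
Codon 2 AAG (Lys): third position 2-fold.
Codon 3 UCC (Ser): third position 4-fold.
Codon 4 UUA (Leu): third position 2-fold.
Codon 5 CCA (Pro): third position 4-fold.
Codon 6 CUC (Leu): third position 4-fold.
Four-fold degenerate third positions: 3.

3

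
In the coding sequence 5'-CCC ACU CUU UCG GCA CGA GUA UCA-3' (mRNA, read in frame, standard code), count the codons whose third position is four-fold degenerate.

Codon 1 CCC (Pro): third position 4-fold.
Codon 2 ACU (Thr): third position 4-fold.
Codon 3 CUU (Leu): third position 4-fold.
Codon 4 UCG (Ser): third position 4-fold.
Codon 5 GCA (Ala): third position 4-fold.
Codon 6 CGA (Arg): third position 4-fold.
Codon 7 GUA (Val): third position 4-fold.
Codon 8 UCA (Ser): third position 4-fold.
Four-fold degenerate third positions: 8.

8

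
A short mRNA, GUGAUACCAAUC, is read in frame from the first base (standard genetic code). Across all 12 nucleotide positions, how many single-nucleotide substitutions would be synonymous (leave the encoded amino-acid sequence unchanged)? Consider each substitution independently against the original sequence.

Codon 1 (GUG, Val): 3 synonymous substitutions.
Codon 2 (AUA, Ile): 2 synonymous substitutions.
Codon 3 (CCA, Pro): 3 synonymous substitutions.
Codon 4 (AUC, Ile): 2 synonymous substitutions.
Total: 3 + 2 + 3 + 2 = 10.

10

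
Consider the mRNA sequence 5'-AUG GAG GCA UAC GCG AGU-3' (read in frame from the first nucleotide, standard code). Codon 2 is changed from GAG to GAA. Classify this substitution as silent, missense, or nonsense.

silent

Position 6 falls in codon 2: GAG → Glu.
After the substitution the codon is GAA → Glu.
Both encode Glu, so the change is synonymous.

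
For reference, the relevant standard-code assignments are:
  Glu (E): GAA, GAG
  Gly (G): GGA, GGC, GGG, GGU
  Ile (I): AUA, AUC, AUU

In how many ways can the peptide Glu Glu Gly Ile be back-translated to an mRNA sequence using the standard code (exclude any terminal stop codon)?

Glu: 2 codons.
Glu: 2 codons.
Gly: 4 codons.
Ile: 3 codons.
2 × 2 × 4 × 3 = 48.

48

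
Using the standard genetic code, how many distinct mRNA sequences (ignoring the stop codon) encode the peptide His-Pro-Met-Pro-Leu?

192

His: 2 codons.
Pro: 4 codons.
Met: 1 codon.
Pro: 4 codons.
Leu: 6 codons.
2 × 4 × 1 × 4 × 6 = 192.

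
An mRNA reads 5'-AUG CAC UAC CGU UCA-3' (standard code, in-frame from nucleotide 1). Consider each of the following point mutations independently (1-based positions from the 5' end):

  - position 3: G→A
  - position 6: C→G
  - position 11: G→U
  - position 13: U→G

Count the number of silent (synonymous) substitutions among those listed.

Codon 1: AUG (Met) → AUA (Ile) — missense.
Codon 2: CAC (His) → CAG (Gln) — missense.
Codon 4: CGU (Arg) → CUU (Leu) — missense.
Codon 5: UCA (Ser) → GCA (Ala) — missense.
Synonymous: 0 of 4.

0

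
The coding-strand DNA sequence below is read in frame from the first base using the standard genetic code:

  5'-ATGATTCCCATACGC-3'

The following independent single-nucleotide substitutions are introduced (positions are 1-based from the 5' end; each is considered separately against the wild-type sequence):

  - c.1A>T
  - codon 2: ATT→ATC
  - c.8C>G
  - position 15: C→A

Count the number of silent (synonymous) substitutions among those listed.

2

Codon 1: ATG (Met) → TTG (Leu) — missense.
Codon 2: ATT (Ile) → ATC (Ile) — synonymous.
Codon 3: CCC (Pro) → CGC (Arg) — missense.
Codon 5: CGC (Arg) → CGA (Arg) — synonymous.
Synonymous: 2 of 4.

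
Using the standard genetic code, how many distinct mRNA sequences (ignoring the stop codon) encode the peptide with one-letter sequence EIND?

Glu: 2 codons.
Ile: 3 codons.
Asn: 2 codons.
Asp: 2 codons.
2 × 3 × 2 × 2 = 24.

24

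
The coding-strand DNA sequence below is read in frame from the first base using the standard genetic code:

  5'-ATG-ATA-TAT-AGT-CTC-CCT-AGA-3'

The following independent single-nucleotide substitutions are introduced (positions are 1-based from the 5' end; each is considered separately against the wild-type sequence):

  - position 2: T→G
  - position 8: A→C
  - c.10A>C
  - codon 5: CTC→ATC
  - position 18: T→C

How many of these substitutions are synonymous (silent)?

Codon 1: ATG (Met) → AGG (Arg) — missense.
Codon 3: TAT (Tyr) → TCT (Ser) — missense.
Codon 4: AGT (Ser) → CGT (Arg) — missense.
Codon 5: CTC (Leu) → ATC (Ile) — missense.
Codon 6: CCT (Pro) → CCC (Pro) — synonymous.
Synonymous: 1 of 5.

1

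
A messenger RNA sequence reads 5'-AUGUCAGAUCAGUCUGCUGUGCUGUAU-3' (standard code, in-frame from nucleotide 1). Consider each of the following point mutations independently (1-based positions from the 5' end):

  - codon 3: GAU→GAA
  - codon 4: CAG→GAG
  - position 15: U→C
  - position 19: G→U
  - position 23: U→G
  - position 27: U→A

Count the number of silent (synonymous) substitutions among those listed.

1

Codon 3: GAU (Asp) → GAA (Glu) — missense.
Codon 4: CAG (Gln) → GAG (Glu) — missense.
Codon 5: UCU (Ser) → UCC (Ser) — synonymous.
Codon 7: GUG (Val) → UUG (Leu) — missense.
Codon 8: CUG (Leu) → CGG (Arg) — missense.
Codon 9: UAU (Tyr) → UAA (Stop) — nonsense.
Synonymous: 1 of 6.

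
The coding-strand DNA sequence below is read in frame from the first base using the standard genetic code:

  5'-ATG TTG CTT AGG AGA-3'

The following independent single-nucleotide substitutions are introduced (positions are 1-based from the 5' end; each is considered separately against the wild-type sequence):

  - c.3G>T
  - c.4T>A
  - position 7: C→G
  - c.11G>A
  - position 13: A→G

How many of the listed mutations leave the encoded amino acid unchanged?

Codon 1: ATG (Met) → ATT (Ile) — missense.
Codon 2: TTG (Leu) → ATG (Met) — missense.
Codon 3: CTT (Leu) → GTT (Val) — missense.
Codon 4: AGG (Arg) → AAG (Lys) — missense.
Codon 5: AGA (Arg) → GGA (Gly) — missense.
Synonymous: 0 of 5.

0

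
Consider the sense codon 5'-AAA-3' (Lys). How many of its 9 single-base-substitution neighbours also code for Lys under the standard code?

Position 1: none → 0 synonymous.
Position 2: none → 0 synonymous.
Position 3: AAG → 1 synonymous.
Total: 0 + 0 + 1 = 1.

1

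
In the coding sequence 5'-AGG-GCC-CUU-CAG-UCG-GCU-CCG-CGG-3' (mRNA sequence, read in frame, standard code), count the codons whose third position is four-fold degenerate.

Codon 1 AGG (Arg): third position 2-fold.
Codon 2 GCC (Ala): third position 4-fold.
Codon 3 CUU (Leu): third position 4-fold.
Codon 4 CAG (Gln): third position 2-fold.
Codon 5 UCG (Ser): third position 4-fold.
Codon 6 GCU (Ala): third position 4-fold.
Codon 7 CCG (Pro): third position 4-fold.
Codon 8 CGG (Arg): third position 4-fold.
Four-fold degenerate third positions: 6.

6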